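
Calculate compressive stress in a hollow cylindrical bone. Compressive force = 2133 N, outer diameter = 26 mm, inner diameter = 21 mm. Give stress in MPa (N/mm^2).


A = pi*(r_o^2 - r_i^2)
r_o = 13 mm, r_i = 10.5 mm
A = 184.569 mm^2
sigma = F/A = 2133 / 184.569
sigma = 11.56 MPa


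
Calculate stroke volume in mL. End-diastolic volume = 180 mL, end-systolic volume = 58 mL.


SV = EDV - ESV
SV = 180 - 58
SV = 122 mL


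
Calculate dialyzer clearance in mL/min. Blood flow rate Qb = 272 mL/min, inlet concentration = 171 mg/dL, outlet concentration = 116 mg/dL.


K = Qb * (Cb_in - Cb_out) / Cb_in
K = 272 * (171 - 116) / 171
K = 87.49 mL/min


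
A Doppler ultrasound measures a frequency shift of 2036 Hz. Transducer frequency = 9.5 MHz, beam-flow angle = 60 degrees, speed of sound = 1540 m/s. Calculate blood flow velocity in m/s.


v = fd * c / (2 * f0 * cos(theta))
v = 2036 * 1540 / (2 * 9.5000e+06 * cos(60))
v = 0.33 m/s


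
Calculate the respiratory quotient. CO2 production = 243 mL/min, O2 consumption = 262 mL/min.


RQ = VCO2 / VO2
RQ = 243 / 262
RQ = 0.9275


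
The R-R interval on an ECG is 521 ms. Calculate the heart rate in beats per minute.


HR = 60 / RR_interval(s)
RR = 521 ms = 0.521 s
HR = 60 / 0.521 = 115.2 bpm


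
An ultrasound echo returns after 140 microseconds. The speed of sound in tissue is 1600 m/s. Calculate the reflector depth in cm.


depth = c * t / 2
t = 140 us = 1.4000e-04 s
depth = 1600 * 1.4000e-04 / 2
depth = 0.112 m = 11.2 cm


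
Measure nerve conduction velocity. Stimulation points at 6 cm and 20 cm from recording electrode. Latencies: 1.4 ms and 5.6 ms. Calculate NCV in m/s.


Distance = (20 - 6) / 100 = 0.14 m
dt = (5.6 - 1.4) / 1000 = 0.0042 s
NCV = dist / dt = 33.33 m/s


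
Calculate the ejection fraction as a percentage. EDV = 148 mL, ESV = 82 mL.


SV = EDV - ESV = 148 - 82 = 66 mL
EF = SV/EDV * 100 = 66/148 * 100
EF = 44.59%


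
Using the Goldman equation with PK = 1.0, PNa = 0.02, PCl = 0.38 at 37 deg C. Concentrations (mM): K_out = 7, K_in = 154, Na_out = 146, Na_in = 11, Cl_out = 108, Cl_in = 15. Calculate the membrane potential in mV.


Vm = (RT/F)*ln((PK*Ko + PNa*Nao + PCl*Cli)/(PK*Ki + PNa*Nai + PCl*Clo))
Numer = 15.62, Denom = 195.26
Vm = -67.5 mV


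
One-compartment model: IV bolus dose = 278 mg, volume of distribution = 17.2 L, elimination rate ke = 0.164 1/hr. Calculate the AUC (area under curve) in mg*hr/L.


C0 = Dose/Vd = 278/17.2 = 16.1628 mg/L
AUC = C0/ke = 16.1628/0.164
AUC = 98.55 mg*hr/L


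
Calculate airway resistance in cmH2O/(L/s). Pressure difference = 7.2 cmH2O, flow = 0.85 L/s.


R = dP / flow
R = 7.2 / 0.85
R = 8.471 cmH2O/(L/s)


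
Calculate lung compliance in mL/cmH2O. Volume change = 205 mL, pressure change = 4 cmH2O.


C = dV / dP
C = 205 / 4
C = 51.25 mL/cmH2O


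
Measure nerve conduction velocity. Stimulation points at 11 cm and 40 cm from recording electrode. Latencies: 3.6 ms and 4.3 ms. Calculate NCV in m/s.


Distance = (40 - 11) / 100 = 0.29 m
dt = (4.3 - 3.6) / 1000 = 7.0000e-04 s
NCV = dist / dt = 414.3 m/s


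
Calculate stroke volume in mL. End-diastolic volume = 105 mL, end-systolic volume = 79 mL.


SV = EDV - ESV
SV = 105 - 79
SV = 26 mL


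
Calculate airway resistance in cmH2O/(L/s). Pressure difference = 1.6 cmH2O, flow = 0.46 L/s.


R = dP / flow
R = 1.6 / 0.46
R = 3.478 cmH2O/(L/s)


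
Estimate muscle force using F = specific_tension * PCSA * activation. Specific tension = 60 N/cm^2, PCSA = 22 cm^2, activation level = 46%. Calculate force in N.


F = sigma * PCSA * activation
F = 60 * 22 * 0.46
F = 607.2 N


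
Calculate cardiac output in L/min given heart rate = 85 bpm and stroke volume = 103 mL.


CO = HR * SV
CO = 85 * 103 / 1000
CO = 8.755 L/min


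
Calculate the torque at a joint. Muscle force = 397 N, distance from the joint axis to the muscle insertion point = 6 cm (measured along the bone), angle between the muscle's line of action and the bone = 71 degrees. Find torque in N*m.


Torque = F * d * sin(theta)   (moment arm = d*sin(theta))
d = 6 cm = 0.06 m
Torque = 397 * 0.06 * sin(71)
Torque = 22.52 N*m


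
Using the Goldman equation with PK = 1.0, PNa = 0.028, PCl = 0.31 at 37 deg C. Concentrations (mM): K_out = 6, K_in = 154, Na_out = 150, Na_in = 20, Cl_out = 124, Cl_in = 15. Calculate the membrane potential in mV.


Vm = (RT/F)*ln((PK*Ko + PNa*Nao + PCl*Cli)/(PK*Ki + PNa*Nai + PCl*Clo))
Numer = 14.85, Denom = 193
Vm = -68.54 mV


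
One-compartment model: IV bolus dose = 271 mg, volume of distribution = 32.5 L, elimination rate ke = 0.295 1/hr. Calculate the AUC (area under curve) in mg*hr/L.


C0 = Dose/Vd = 271/32.5 = 8.33846 mg/L
AUC = C0/ke = 8.33846/0.295
AUC = 28.27 mg*hr/L


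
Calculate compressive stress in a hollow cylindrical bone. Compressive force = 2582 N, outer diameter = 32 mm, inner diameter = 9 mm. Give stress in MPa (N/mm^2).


A = pi*(r_o^2 - r_i^2)
r_o = 16 mm, r_i = 4.5 mm
A = 740.63 mm^2
sigma = F/A = 2582 / 740.63
sigma = 3.486 MPa


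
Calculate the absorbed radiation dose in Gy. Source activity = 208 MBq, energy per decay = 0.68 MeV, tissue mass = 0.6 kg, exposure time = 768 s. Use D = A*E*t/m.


A = 208 MBq = 2.0800e+08 Bq
E = 0.68 MeV = 1.08936e-13 J
D = A*E*t/m = 2.0800e+08*1.08936e-13*768/0.6
D = 0.029 Gy


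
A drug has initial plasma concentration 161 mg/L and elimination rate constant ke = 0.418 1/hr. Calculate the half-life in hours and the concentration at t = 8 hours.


t_half = ln(2) / ke = 0.693147 / 0.418 = 1.658 hr
C(t) = C0 * exp(-ke*t) = 161 * exp(-0.418*8)
C(8) = 5.683 mg/L


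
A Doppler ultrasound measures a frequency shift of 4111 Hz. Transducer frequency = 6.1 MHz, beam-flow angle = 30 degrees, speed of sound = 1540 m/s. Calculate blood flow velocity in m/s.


v = fd * c / (2 * f0 * cos(theta))
v = 4111 * 1540 / (2 * 6.1000e+06 * cos(30))
v = 0.5992 m/s


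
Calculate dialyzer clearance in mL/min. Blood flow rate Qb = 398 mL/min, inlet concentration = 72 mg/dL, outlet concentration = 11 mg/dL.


K = Qb * (Cb_in - Cb_out) / Cb_in
K = 398 * (72 - 11) / 72
K = 337.2 mL/min


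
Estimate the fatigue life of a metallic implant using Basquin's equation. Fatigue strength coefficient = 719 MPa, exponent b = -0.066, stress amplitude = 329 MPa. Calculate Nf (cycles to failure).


sigma_a = sigma_f' * (2Nf)^b
2Nf = (sigma_a/sigma_f')^(1/b)
2Nf = (329/719)^(1/-0.066)
2Nf = 139456.67
Nf = 6.973e+04


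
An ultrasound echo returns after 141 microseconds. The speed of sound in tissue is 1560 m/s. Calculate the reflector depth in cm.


depth = c * t / 2
t = 141 us = 1.4100e-04 s
depth = 1560 * 1.4100e-04 / 2
depth = 0.10998 m = 10.998 cm


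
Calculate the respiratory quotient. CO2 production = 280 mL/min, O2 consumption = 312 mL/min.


RQ = VCO2 / VO2
RQ = 280 / 312
RQ = 0.8974


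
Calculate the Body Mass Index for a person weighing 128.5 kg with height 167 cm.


BMI = weight / height^2
height = 167 cm = 1.67 m
BMI = 128.5 / 1.67^2
BMI = 46.08 kg/m^2


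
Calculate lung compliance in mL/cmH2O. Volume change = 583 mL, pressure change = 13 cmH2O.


C = dV / dP
C = 583 / 13
C = 44.85 mL/cmH2O


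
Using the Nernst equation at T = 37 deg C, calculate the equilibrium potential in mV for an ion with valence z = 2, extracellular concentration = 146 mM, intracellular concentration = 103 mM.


E = (RT/(zF)) * ln(C_out/C_in)
T = 37 + 273.15 = 310.15 K
E = (8.314 * 310.15 / (2 * 96485)) * ln(146/103)
E = 4.662 mV


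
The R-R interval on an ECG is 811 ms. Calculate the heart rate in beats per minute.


HR = 60 / RR_interval(s)
RR = 811 ms = 0.811 s
HR = 60 / 0.811 = 73.98 bpm


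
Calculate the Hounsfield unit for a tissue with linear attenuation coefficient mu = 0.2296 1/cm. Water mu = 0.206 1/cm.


HU = ((mu_tissue - mu_water) / mu_water) * 1000
HU = ((0.2296 - 0.206) / 0.206) * 1000
HU = 114.6


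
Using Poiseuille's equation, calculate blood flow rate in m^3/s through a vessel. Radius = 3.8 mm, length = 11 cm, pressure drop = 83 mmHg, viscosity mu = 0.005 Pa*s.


Q = pi*r^4*dP / (8*mu*L)
r = 0.0038 m, L = 0.11 m
dP = 83 mmHg = 11065.726 Pa
Q = 0.001647 m^3/s


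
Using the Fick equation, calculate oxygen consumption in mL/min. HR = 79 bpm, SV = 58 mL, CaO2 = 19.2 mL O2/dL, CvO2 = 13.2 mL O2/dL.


CO = HR*SV = 79*58/1000 = 4.582 L/min
a-v O2 diff = 19.2 - 13.2 = 6 mL/dL
VO2 = CO * (CaO2-CvO2) * 10 dL/L
VO2 = 4.582 * 6 * 10
VO2 = 274.9 mL/min


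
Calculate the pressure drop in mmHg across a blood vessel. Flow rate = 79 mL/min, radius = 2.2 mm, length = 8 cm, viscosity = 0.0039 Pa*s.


dP = 8*mu*L*Q / (pi*r^4)
Q = 79 mL/min = 1.31667e-06 m^3/s
dP = 44.6561 Pa = 44.6561 / 133.322 mmHg = 0.3349 mmHg


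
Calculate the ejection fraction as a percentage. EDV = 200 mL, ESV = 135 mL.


SV = EDV - ESV = 200 - 135 = 65 mL
EF = SV/EDV * 100 = 65/200 * 100
EF = 32.5%


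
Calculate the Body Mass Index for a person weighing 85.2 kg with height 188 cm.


BMI = weight / height^2
height = 188 cm = 1.88 m
BMI = 85.2 / 1.88^2
BMI = 24.11 kg/m^2


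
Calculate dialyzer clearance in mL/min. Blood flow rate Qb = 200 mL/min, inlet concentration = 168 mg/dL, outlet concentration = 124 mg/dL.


K = Qb * (Cb_in - Cb_out) / Cb_in
K = 200 * (168 - 124) / 168
K = 52.38 mL/min


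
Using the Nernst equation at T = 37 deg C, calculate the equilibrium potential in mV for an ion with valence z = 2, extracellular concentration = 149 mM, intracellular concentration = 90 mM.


E = (RT/(zF)) * ln(C_out/C_in)
T = 37 + 273.15 = 310.15 K
E = (8.314 * 310.15 / (2 * 96485)) * ln(149/90)
E = 6.737 mV


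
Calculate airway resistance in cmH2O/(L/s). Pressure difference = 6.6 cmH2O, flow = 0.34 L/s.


R = dP / flow
R = 6.6 / 0.34
R = 19.41 cmH2O/(L/s)


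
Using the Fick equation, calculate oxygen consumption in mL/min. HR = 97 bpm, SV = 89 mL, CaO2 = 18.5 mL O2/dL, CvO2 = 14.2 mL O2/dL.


CO = HR*SV = 97*89/1000 = 8.633 L/min
a-v O2 diff = 18.5 - 14.2 = 4.3 mL/dL
VO2 = CO * (CaO2-CvO2) * 10 dL/L
VO2 = 8.633 * 4.3 * 10
VO2 = 371.2 mL/min


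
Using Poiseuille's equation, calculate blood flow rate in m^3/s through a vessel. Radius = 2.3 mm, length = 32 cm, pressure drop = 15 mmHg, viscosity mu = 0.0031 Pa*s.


Q = pi*r^4*dP / (8*mu*L)
r = 0.0023 m, L = 0.32 m
dP = 15 mmHg = 1999.83 Pa
Q = 2.2154e-05 m^3/s


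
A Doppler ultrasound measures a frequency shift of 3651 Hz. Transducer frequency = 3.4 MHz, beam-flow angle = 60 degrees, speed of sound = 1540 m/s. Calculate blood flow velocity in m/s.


v = fd * c / (2 * f0 * cos(theta))
v = 3651 * 1540 / (2 * 3.4000e+06 * cos(60))
v = 1.654 m/s


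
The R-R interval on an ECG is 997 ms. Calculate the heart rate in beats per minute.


HR = 60 / RR_interval(s)
RR = 997 ms = 0.997 s
HR = 60 / 0.997 = 60.18 bpm


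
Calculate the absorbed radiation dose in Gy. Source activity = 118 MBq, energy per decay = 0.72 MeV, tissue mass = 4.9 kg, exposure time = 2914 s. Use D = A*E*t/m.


A = 118 MBq = 1.1800e+08 Bq
E = 0.72 MeV = 1.15344e-13 J
D = A*E*t/m = 1.1800e+08*1.15344e-13*2914/4.9
D = 0.008094 Gy


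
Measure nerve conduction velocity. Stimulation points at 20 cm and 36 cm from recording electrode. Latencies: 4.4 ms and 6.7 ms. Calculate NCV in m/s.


Distance = (36 - 20) / 100 = 0.16 m
dt = (6.7 - 4.4) / 1000 = 0.0023 s
NCV = dist / dt = 69.57 m/s


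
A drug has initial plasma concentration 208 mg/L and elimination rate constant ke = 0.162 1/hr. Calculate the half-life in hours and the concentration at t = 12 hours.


t_half = ln(2) / ke = 0.693147 / 0.162 = 4.279 hr
C(t) = C0 * exp(-ke*t) = 208 * exp(-0.162*12)
C(12) = 29.77 mg/L


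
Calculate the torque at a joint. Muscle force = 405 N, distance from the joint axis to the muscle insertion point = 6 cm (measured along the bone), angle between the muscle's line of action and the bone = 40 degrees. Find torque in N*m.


Torque = F * d * sin(theta)   (moment arm = d*sin(theta))
d = 6 cm = 0.06 m
Torque = 405 * 0.06 * sin(40)
Torque = 15.62 N*m


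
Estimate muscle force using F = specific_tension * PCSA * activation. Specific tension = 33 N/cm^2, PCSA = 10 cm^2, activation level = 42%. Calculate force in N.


F = sigma * PCSA * activation
F = 33 * 10 * 0.42
F = 138.6 N


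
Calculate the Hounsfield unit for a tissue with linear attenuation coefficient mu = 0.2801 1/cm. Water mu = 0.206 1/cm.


HU = ((mu_tissue - mu_water) / mu_water) * 1000
HU = ((0.2801 - 0.206) / 0.206) * 1000
HU = 359.7


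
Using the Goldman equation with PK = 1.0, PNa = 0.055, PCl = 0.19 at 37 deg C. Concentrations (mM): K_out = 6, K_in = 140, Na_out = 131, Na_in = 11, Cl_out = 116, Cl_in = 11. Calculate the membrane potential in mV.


Vm = (RT/F)*ln((PK*Ko + PNa*Nao + PCl*Cli)/(PK*Ki + PNa*Nai + PCl*Clo))
Numer = 15.295, Denom = 162.645
Vm = -63.18 mV


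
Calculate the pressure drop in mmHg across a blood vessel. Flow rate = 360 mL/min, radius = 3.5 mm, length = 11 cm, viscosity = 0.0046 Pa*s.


dP = 8*mu*L*Q / (pi*r^4)
Q = 360 mL/min = 6e-06 m^3/s
dP = 51.5193 Pa = 51.5193 / 133.322 mmHg = 0.3864 mmHg


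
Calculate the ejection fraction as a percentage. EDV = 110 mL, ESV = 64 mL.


SV = EDV - ESV = 110 - 64 = 46 mL
EF = SV/EDV * 100 = 46/110 * 100
EF = 41.82%


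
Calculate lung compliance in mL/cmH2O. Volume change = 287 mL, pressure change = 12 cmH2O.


C = dV / dP
C = 287 / 12
C = 23.92 mL/cmH2O


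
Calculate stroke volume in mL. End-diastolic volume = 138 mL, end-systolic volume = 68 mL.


SV = EDV - ESV
SV = 138 - 68
SV = 70 mL


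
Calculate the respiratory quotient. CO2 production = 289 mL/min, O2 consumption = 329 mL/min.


RQ = VCO2 / VO2
RQ = 289 / 329
RQ = 0.8784


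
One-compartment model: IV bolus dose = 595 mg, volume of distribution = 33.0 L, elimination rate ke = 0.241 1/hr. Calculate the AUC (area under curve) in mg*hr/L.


C0 = Dose/Vd = 595/33.0 = 18.0303 mg/L
AUC = C0/ke = 18.0303/0.241
AUC = 74.81 mg*hr/L


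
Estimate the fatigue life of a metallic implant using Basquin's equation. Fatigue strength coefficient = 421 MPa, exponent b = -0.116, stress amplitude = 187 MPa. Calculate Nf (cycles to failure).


sigma_a = sigma_f' * (2Nf)^b
2Nf = (sigma_a/sigma_f')^(1/b)
2Nf = (187/421)^(1/-0.116)
2Nf = 1092.1444
Nf = 546.1


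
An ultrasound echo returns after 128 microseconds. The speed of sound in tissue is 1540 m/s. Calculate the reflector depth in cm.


depth = c * t / 2
t = 128 us = 1.2800e-04 s
depth = 1540 * 1.2800e-04 / 2
depth = 0.09856 m = 9.856 cm


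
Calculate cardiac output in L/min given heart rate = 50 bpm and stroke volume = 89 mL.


CO = HR * SV
CO = 50 * 89 / 1000
CO = 4.45 L/min


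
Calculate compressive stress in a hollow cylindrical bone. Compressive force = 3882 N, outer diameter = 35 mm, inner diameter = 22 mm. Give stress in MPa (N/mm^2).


A = pi*(r_o^2 - r_i^2)
r_o = 17.5 mm, r_i = 11 mm
A = 581.98 mm^2
sigma = F/A = 3882 / 581.98
sigma = 6.67 MPa


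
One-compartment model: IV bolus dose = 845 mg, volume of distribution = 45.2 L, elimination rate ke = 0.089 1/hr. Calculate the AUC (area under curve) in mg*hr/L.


C0 = Dose/Vd = 845/45.2 = 18.6947 mg/L
AUC = C0/ke = 18.6947/0.089
AUC = 210.1 mg*hr/L


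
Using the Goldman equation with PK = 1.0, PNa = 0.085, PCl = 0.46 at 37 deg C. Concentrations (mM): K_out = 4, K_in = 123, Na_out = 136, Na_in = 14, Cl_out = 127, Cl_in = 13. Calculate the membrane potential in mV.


Vm = (RT/F)*ln((PK*Ko + PNa*Nao + PCl*Cli)/(PK*Ki + PNa*Nai + PCl*Clo))
Numer = 21.54, Denom = 182.61
Vm = -57.12 mV


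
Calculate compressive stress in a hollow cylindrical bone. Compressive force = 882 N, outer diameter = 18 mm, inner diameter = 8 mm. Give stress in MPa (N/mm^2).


A = pi*(r_o^2 - r_i^2)
r_o = 9 mm, r_i = 4 mm
A = 204.204 mm^2
sigma = F/A = 882 / 204.204
sigma = 4.319 MPa


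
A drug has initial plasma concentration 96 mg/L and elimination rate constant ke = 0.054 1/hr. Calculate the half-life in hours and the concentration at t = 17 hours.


t_half = ln(2) / ke = 0.693147 / 0.054 = 12.84 hr
C(t) = C0 * exp(-ke*t) = 96 * exp(-0.054*17)
C(17) = 38.33 mg/L


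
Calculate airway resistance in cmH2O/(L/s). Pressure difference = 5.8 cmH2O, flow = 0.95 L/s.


R = dP / flow
R = 5.8 / 0.95
R = 6.105 cmH2O/(L/s)


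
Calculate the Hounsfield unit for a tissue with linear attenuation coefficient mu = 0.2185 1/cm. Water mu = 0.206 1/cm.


HU = ((mu_tissue - mu_water) / mu_water) * 1000
HU = ((0.2185 - 0.206) / 0.206) * 1000
HU = 60.68


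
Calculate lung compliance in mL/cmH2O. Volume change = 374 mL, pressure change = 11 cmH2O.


C = dV / dP
C = 374 / 11
C = 34 mL/cmH2O


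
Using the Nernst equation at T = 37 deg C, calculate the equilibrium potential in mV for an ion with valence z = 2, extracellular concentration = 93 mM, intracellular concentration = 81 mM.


E = (RT/(zF)) * ln(C_out/C_in)
T = 37 + 273.15 = 310.15 K
E = (8.314 * 310.15 / (2 * 96485)) * ln(93/81)
E = 1.846 mV


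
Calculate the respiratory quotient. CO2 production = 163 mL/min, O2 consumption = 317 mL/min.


RQ = VCO2 / VO2
RQ = 163 / 317
RQ = 0.5142


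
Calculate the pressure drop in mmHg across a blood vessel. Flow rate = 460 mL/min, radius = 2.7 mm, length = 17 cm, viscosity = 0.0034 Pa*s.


dP = 8*mu*L*Q / (pi*r^4)
Q = 460 mL/min = 7.66667e-06 m^3/s
dP = 212.334 Pa = 212.334 / 133.322 mmHg = 1.593 mmHg


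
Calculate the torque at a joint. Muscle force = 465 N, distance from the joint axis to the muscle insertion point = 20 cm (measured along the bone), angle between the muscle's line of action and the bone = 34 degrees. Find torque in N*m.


Torque = F * d * sin(theta)   (moment arm = d*sin(theta))
d = 20 cm = 0.2 m
Torque = 465 * 0.2 * sin(34)
Torque = 52 N*m


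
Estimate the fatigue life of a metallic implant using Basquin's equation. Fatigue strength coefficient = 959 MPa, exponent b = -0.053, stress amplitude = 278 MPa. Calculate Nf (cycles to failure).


sigma_a = sigma_f' * (2Nf)^b
2Nf = (sigma_a/sigma_f')^(1/b)
2Nf = (278/959)^(1/-0.053)
2Nf = 1.4017665e+10
Nf = 7.0088e+09


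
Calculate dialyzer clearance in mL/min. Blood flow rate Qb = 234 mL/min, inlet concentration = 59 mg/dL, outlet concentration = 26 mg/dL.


K = Qb * (Cb_in - Cb_out) / Cb_in
K = 234 * (59 - 26) / 59
K = 130.9 mL/min


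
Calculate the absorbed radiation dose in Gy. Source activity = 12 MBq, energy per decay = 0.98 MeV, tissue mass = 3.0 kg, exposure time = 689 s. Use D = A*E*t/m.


A = 12 MBq = 1.2000e+07 Bq
E = 0.98 MeV = 1.56996e-13 J
D = A*E*t/m = 1.2000e+07*1.56996e-13*689/3.0
D = 4.3268e-04 Gy


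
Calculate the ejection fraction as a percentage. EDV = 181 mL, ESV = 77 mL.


SV = EDV - ESV = 181 - 77 = 104 mL
EF = SV/EDV * 100 = 104/181 * 100
EF = 57.46%


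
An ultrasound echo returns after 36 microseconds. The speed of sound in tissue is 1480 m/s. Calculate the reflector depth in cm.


depth = c * t / 2
t = 36 us = 3.6000e-05 s
depth = 1480 * 3.6000e-05 / 2
depth = 0.02664 m = 2.664 cm


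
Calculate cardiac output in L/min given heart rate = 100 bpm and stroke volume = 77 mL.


CO = HR * SV
CO = 100 * 77 / 1000
CO = 7.7 L/min


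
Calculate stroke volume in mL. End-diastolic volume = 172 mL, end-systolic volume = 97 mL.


SV = EDV - ESV
SV = 172 - 97
SV = 75 mL


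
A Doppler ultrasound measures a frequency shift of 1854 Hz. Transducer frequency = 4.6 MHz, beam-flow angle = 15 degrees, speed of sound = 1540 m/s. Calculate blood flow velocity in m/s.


v = fd * c / (2 * f0 * cos(theta))
v = 1854 * 1540 / (2 * 4.6000e+06 * cos(15))
v = 0.3213 m/s


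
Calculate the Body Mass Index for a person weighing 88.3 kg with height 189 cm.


BMI = weight / height^2
height = 189 cm = 1.89 m
BMI = 88.3 / 1.89^2
BMI = 24.72 kg/m^2


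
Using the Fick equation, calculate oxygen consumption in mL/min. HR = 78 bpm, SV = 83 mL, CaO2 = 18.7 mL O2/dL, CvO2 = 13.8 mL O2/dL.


CO = HR*SV = 78*83/1000 = 6.474 L/min
a-v O2 diff = 18.7 - 13.8 = 4.9 mL/dL
VO2 = CO * (CaO2-CvO2) * 10 dL/L
VO2 = 6.474 * 4.9 * 10
VO2 = 317.2 mL/min


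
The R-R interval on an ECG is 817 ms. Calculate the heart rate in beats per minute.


HR = 60 / RR_interval(s)
RR = 817 ms = 0.817 s
HR = 60 / 0.817 = 73.44 bpm


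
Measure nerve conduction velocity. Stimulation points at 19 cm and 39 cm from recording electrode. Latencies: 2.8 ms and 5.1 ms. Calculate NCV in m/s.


Distance = (39 - 19) / 100 = 0.2 m
dt = (5.1 - 2.8) / 1000 = 0.0023 s
NCV = dist / dt = 86.96 m/s


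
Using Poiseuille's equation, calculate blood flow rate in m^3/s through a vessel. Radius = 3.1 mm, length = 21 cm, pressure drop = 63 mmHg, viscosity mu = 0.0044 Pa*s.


Q = pi*r^4*dP / (8*mu*L)
r = 0.0031 m, L = 0.21 m
dP = 63 mmHg = 8399.286 Pa
Q = 3.2967e-04 m^3/s


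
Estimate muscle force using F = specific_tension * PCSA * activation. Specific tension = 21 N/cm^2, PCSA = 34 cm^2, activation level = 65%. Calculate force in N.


F = sigma * PCSA * activation
F = 21 * 34 * 0.65
F = 464.1 N


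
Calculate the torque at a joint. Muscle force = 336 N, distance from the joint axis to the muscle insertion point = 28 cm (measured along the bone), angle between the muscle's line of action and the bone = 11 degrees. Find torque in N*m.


Torque = F * d * sin(theta)   (moment arm = d*sin(theta))
d = 28 cm = 0.28 m
Torque = 336 * 0.28 * sin(11)
Torque = 17.95 N*m


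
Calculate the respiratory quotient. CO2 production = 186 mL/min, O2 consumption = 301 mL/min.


RQ = VCO2 / VO2
RQ = 186 / 301
RQ = 0.6179


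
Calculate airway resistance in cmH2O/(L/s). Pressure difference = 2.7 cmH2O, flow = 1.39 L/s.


R = dP / flow
R = 2.7 / 1.39
R = 1.942 cmH2O/(L/s)


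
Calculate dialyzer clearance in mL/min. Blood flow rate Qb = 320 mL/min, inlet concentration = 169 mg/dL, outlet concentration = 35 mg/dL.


K = Qb * (Cb_in - Cb_out) / Cb_in
K = 320 * (169 - 35) / 169
K = 253.7 mL/min


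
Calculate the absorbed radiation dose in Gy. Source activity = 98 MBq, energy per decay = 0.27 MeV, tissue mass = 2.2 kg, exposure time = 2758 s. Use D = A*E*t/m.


A = 98 MBq = 9.8000e+07 Bq
E = 0.27 MeV = 4.3254e-14 J
D = A*E*t/m = 9.8000e+07*4.3254e-14*2758/2.2
D = 0.005314 Gy


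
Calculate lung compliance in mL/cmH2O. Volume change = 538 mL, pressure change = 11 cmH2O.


C = dV / dP
C = 538 / 11
C = 48.91 mL/cmH2O


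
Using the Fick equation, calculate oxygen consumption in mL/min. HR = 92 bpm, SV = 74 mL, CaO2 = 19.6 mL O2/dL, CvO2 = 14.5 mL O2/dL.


CO = HR*SV = 92*74/1000 = 6.808 L/min
a-v O2 diff = 19.6 - 14.5 = 5.1 mL/dL
VO2 = CO * (CaO2-CvO2) * 10 dL/L
VO2 = 6.808 * 5.1 * 10
VO2 = 347.2 mL/min


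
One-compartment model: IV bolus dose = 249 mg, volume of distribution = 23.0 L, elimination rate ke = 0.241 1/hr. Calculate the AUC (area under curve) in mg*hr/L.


C0 = Dose/Vd = 249/23.0 = 10.8261 mg/L
AUC = C0/ke = 10.8261/0.241
AUC = 44.92 mg*hr/L


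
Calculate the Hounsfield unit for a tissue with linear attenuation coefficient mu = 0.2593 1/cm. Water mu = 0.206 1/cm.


HU = ((mu_tissue - mu_water) / mu_water) * 1000
HU = ((0.2593 - 0.206) / 0.206) * 1000
HU = 258.7


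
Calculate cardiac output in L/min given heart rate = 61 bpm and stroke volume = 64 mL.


CO = HR * SV
CO = 61 * 64 / 1000
CO = 3.904 L/min


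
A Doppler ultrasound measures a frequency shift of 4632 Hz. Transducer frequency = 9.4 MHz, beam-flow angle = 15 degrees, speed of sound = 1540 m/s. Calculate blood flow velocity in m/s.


v = fd * c / (2 * f0 * cos(theta))
v = 4632 * 1540 / (2 * 9.4000e+06 * cos(15))
v = 0.3928 m/s


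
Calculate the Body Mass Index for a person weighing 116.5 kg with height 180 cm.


BMI = weight / height^2
height = 180 cm = 1.8 m
BMI = 116.5 / 1.8^2
BMI = 35.96 kg/m^2


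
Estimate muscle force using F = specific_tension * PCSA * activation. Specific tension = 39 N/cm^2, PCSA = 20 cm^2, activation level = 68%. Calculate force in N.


F = sigma * PCSA * activation
F = 39 * 20 * 0.68
F = 530.4 N


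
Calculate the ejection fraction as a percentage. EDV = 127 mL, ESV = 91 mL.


SV = EDV - ESV = 127 - 91 = 36 mL
EF = SV/EDV * 100 = 36/127 * 100
EF = 28.35%


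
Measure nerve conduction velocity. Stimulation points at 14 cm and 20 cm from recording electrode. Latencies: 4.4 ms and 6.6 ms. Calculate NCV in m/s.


Distance = (20 - 14) / 100 = 0.06 m
dt = (6.6 - 4.4) / 1000 = 0.0022 s
NCV = dist / dt = 27.27 m/s


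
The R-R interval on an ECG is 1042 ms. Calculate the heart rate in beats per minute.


HR = 60 / RR_interval(s)
RR = 1042 ms = 1.042 s
HR = 60 / 1.042 = 57.58 bpm


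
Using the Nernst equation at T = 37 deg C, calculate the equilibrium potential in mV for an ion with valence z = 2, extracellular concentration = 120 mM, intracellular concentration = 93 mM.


E = (RT/(zF)) * ln(C_out/C_in)
T = 37 + 273.15 = 310.15 K
E = (8.314 * 310.15 / (2 * 96485)) * ln(120/93)
E = 3.406 mV


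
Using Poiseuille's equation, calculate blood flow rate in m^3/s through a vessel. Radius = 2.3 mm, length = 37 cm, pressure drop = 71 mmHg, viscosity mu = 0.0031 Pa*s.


Q = pi*r^4*dP / (8*mu*L)
r = 0.0023 m, L = 0.37 m
dP = 71 mmHg = 9465.862 Pa
Q = 9.0692e-05 m^3/s


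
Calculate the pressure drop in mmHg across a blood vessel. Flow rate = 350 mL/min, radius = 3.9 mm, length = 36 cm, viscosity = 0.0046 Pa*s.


dP = 8*mu*L*Q / (pi*r^4)
Q = 350 mL/min = 5.83333e-06 m^3/s
dP = 106.331 Pa = 106.331 / 133.322 mmHg = 0.7976 mmHg


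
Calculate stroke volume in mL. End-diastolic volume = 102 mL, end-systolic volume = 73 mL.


SV = EDV - ESV
SV = 102 - 73
SV = 29 mL


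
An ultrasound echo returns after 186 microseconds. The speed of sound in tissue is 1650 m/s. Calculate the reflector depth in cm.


depth = c * t / 2
t = 186 us = 1.8600e-04 s
depth = 1650 * 1.8600e-04 / 2
depth = 0.15345 m = 15.345 cm


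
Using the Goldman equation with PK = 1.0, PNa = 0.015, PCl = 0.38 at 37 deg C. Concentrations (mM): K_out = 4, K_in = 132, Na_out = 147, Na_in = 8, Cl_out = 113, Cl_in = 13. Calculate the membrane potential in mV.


Vm = (RT/F)*ln((PK*Ko + PNa*Nao + PCl*Cli)/(PK*Ki + PNa*Nai + PCl*Clo))
Numer = 11.145, Denom = 175.06
Vm = -73.61 mV


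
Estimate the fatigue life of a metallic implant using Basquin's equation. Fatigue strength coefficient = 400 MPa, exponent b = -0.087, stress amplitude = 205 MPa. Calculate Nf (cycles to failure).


sigma_a = sigma_f' * (2Nf)^b
2Nf = (sigma_a/sigma_f')^(1/b)
2Nf = (205/400)^(1/-0.087)
2Nf = 2171.9612
Nf = 1086


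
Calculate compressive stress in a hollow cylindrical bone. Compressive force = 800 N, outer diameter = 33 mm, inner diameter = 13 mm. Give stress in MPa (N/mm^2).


A = pi*(r_o^2 - r_i^2)
r_o = 16.5 mm, r_i = 6.5 mm
A = 722.566 mm^2
sigma = F/A = 800 / 722.566
sigma = 1.107 MPa


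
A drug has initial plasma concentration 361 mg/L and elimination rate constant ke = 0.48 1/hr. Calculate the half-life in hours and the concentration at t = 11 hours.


t_half = ln(2) / ke = 0.693147 / 0.48 = 1.444 hr
C(t) = C0 * exp(-ke*t) = 361 * exp(-0.48*11)
C(11) = 1.838 mg/L


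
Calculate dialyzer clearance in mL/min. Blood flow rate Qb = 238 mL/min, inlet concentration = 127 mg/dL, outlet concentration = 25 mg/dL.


K = Qb * (Cb_in - Cb_out) / Cb_in
K = 238 * (127 - 25) / 127
K = 191.1 mL/min


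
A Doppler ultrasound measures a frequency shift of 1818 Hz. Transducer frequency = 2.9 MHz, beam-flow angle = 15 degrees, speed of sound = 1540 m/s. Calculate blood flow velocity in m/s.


v = fd * c / (2 * f0 * cos(theta))
v = 1818 * 1540 / (2 * 2.9000e+06 * cos(15))
v = 0.4997 m/s


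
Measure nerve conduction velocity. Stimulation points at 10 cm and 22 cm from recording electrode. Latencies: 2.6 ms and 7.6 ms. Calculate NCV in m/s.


Distance = (22 - 10) / 100 = 0.12 m
dt = (7.6 - 2.6) / 1000 = 0.005 s
NCV = dist / dt = 24 m/s


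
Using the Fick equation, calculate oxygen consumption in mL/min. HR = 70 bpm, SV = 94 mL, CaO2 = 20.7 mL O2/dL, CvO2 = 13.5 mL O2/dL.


CO = HR*SV = 70*94/1000 = 6.58 L/min
a-v O2 diff = 20.7 - 13.5 = 7.2 mL/dL
VO2 = CO * (CaO2-CvO2) * 10 dL/L
VO2 = 6.58 * 7.2 * 10
VO2 = 473.8 mL/min


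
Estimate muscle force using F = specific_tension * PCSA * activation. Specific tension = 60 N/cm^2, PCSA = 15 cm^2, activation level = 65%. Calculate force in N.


F = sigma * PCSA * activation
F = 60 * 15 * 0.65
F = 585 N


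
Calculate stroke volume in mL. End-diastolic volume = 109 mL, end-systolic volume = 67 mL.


SV = EDV - ESV
SV = 109 - 67
SV = 42 mL


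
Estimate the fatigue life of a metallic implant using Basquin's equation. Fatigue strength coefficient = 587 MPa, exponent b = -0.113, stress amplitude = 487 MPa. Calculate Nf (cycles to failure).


sigma_a = sigma_f' * (2Nf)^b
2Nf = (sigma_a/sigma_f')^(1/b)
2Nf = (487/587)^(1/-0.113)
2Nf = 5.2213163
Nf = 2.611


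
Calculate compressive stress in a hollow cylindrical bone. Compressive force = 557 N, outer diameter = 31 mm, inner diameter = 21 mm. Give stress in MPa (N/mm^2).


A = pi*(r_o^2 - r_i^2)
r_o = 15.5 mm, r_i = 10.5 mm
A = 408.407 mm^2
sigma = F/A = 557 / 408.407
sigma = 1.364 MPa


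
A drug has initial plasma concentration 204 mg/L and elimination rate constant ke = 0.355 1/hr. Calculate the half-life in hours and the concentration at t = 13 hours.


t_half = ln(2) / ke = 0.693147 / 0.355 = 1.953 hr
C(t) = C0 * exp(-ke*t) = 204 * exp(-0.355*13)
C(13) = 2.02 mg/L


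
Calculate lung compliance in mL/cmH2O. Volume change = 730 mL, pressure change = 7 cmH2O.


C = dV / dP
C = 730 / 7
C = 104.3 mL/cmH2O


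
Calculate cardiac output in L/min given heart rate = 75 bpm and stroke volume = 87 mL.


CO = HR * SV
CO = 75 * 87 / 1000
CO = 6.525 L/min


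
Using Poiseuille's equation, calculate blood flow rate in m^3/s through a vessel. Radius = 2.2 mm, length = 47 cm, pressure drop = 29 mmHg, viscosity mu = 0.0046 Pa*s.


Q = pi*r^4*dP / (8*mu*L)
r = 0.0022 m, L = 0.47 m
dP = 29 mmHg = 3866.338 Pa
Q = 1.6451e-05 m^3/s


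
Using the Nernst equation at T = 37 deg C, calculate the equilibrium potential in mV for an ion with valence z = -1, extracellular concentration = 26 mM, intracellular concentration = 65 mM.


E = (RT/(zF)) * ln(C_out/C_in)
T = 37 + 273.15 = 310.15 K
E = (8.314 * 310.15 / (-1 * 96485)) * ln(26/65)
E = 24.49 mV


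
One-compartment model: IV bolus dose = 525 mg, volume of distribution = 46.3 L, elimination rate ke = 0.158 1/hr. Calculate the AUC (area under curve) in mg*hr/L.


C0 = Dose/Vd = 525/46.3 = 11.3391 mg/L
AUC = C0/ke = 11.3391/0.158
AUC = 71.77 mg*hr/L


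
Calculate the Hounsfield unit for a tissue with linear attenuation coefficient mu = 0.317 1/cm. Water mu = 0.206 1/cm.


HU = ((mu_tissue - mu_water) / mu_water) * 1000
HU = ((0.317 - 0.206) / 0.206) * 1000
HU = 538.8


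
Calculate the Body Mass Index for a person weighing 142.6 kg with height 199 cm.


BMI = weight / height^2
height = 199 cm = 1.99 m
BMI = 142.6 / 1.99^2
BMI = 36.01 kg/m^2


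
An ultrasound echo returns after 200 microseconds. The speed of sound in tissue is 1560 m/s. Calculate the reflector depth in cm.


depth = c * t / 2
t = 200 us = 2.0000e-04 s
depth = 1560 * 2.0000e-04 / 2
depth = 0.156 m = 15.6 cm


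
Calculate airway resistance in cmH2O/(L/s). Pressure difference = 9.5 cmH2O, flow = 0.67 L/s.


R = dP / flow
R = 9.5 / 0.67
R = 14.18 cmH2O/(L/s)


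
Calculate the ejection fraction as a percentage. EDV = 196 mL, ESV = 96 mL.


SV = EDV - ESV = 196 - 96 = 100 mL
EF = SV/EDV * 100 = 100/196 * 100
EF = 51.02%


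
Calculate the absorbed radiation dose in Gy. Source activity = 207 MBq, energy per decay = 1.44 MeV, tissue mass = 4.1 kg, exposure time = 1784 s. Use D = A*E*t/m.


A = 207 MBq = 2.0700e+08 Bq
E = 1.44 MeV = 2.30688e-13 J
D = A*E*t/m = 2.0700e+08*2.30688e-13*1784/4.1
D = 0.02078 Gy


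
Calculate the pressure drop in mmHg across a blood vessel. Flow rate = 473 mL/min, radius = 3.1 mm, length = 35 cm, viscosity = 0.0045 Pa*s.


dP = 8*mu*L*Q / (pi*r^4)
Q = 473 mL/min = 7.88333e-06 m^3/s
dP = 342.36 Pa = 342.36 / 133.322 mmHg = 2.568 mmHg


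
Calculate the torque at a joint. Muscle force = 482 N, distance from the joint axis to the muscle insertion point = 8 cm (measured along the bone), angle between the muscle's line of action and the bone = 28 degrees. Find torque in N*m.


Torque = F * d * sin(theta)   (moment arm = d*sin(theta))
d = 8 cm = 0.08 m
Torque = 482 * 0.08 * sin(28)
Torque = 18.1 N*m


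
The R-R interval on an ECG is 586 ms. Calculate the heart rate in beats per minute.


HR = 60 / RR_interval(s)
RR = 586 ms = 0.586 s
HR = 60 / 0.586 = 102.4 bpm


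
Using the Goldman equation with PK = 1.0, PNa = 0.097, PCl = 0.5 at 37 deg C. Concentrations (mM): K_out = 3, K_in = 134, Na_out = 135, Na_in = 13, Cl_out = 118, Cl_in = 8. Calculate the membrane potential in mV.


Vm = (RT/F)*ln((PK*Ko + PNa*Nao + PCl*Cli)/(PK*Ki + PNa*Nai + PCl*Clo))
Numer = 20.095, Denom = 194.261
Vm = -60.63 mV


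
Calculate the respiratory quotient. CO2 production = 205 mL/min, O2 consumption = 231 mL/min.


RQ = VCO2 / VO2
RQ = 205 / 231
RQ = 0.8874


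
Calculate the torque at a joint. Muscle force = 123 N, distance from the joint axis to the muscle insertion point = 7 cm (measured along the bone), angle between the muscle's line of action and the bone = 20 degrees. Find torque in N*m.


Torque = F * d * sin(theta)   (moment arm = d*sin(theta))
d = 7 cm = 0.07 m
Torque = 123 * 0.07 * sin(20)
Torque = 2.945 N*m


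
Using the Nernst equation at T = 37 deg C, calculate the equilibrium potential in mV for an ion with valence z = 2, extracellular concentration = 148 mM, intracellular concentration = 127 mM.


E = (RT/(zF)) * ln(C_out/C_in)
T = 37 + 273.15 = 310.15 K
E = (8.314 * 310.15 / (2 * 96485)) * ln(148/127)
E = 2.045 mV


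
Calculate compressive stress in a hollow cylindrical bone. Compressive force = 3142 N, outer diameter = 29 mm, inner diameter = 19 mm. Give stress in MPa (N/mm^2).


A = pi*(r_o^2 - r_i^2)
r_o = 14.5 mm, r_i = 9.5 mm
A = 376.991 mm^2
sigma = F/A = 3142 / 376.991
sigma = 8.334 MPa


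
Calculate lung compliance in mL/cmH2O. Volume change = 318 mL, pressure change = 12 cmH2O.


C = dV / dP
C = 318 / 12
C = 26.5 mL/cmH2O


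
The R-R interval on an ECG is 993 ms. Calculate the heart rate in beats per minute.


HR = 60 / RR_interval(s)
RR = 993 ms = 0.993 s
HR = 60 / 0.993 = 60.42 bpm


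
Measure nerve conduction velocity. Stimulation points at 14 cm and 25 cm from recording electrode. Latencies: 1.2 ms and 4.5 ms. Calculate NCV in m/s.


Distance = (25 - 14) / 100 = 0.11 m
dt = (4.5 - 1.2) / 1000 = 0.0033 s
NCV = dist / dt = 33.33 m/s


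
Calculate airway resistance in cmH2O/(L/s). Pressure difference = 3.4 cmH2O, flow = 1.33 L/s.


R = dP / flow
R = 3.4 / 1.33
R = 2.556 cmH2O/(L/s)


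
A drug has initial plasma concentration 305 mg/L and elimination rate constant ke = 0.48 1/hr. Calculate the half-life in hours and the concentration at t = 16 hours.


t_half = ln(2) / ke = 0.693147 / 0.48 = 1.444 hr
C(t) = C0 * exp(-ke*t) = 305 * exp(-0.48*16)
C(16) = 0.1409 mg/L


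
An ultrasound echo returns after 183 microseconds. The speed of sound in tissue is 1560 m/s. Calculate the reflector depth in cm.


depth = c * t / 2
t = 183 us = 1.8300e-04 s
depth = 1560 * 1.8300e-04 / 2
depth = 0.14274 m = 14.274 cm


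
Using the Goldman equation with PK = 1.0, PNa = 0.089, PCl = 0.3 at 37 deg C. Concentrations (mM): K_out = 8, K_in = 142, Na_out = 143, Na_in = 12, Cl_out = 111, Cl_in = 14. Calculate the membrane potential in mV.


Vm = (RT/F)*ln((PK*Ko + PNa*Nao + PCl*Cli)/(PK*Ki + PNa*Nai + PCl*Clo))
Numer = 24.927, Denom = 176.368
Vm = -52.29 mV


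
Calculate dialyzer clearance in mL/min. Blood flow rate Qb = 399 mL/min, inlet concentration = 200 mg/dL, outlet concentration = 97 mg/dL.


K = Qb * (Cb_in - Cb_out) / Cb_in
K = 399 * (200 - 97) / 200
K = 205.5 mL/min


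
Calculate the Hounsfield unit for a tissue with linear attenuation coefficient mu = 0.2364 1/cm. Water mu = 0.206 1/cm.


HU = ((mu_tissue - mu_water) / mu_water) * 1000
HU = ((0.2364 - 0.206) / 0.206) * 1000
HU = 147.6


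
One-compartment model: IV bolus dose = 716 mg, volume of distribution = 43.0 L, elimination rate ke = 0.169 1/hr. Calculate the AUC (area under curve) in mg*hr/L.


C0 = Dose/Vd = 716/43.0 = 16.6512 mg/L
AUC = C0/ke = 16.6512/0.169
AUC = 98.53 mg*hr/L


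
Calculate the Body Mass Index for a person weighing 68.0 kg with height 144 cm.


BMI = weight / height^2
height = 144 cm = 1.44 m
BMI = 68.0 / 1.44^2
BMI = 32.79 kg/m^2


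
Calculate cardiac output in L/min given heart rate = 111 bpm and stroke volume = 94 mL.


CO = HR * SV
CO = 111 * 94 / 1000
CO = 10.43 L/min


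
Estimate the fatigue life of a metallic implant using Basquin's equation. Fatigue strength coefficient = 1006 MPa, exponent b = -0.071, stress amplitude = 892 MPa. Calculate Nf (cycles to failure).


sigma_a = sigma_f' * (2Nf)^b
2Nf = (sigma_a/sigma_f')^(1/b)
2Nf = (892/1006)^(1/-0.071)
2Nf = 5.4409888
Nf = 2.72


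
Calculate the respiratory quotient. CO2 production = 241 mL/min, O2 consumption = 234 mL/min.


RQ = VCO2 / VO2
RQ = 241 / 234
RQ = 1.03


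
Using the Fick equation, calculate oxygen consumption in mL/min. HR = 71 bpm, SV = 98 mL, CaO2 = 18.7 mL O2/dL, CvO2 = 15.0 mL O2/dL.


CO = HR*SV = 71*98/1000 = 6.958 L/min
a-v O2 diff = 18.7 - 15.0 = 3.7 mL/dL
VO2 = CO * (CaO2-CvO2) * 10 dL/L
VO2 = 6.958 * 3.7 * 10
VO2 = 257.4 mL/min


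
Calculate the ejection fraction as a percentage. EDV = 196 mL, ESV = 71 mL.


SV = EDV - ESV = 196 - 71 = 125 mL
EF = SV/EDV * 100 = 125/196 * 100
EF = 63.78%


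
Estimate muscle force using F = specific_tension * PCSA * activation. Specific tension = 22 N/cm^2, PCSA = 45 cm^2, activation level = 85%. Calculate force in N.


F = sigma * PCSA * activation
F = 22 * 45 * 0.85
F = 841.5 N


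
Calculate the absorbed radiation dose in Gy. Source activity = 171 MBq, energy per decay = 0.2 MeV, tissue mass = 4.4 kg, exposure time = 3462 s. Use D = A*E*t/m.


A = 171 MBq = 1.7100e+08 Bq
E = 0.2 MeV = 3.204e-14 J
D = A*E*t/m = 1.7100e+08*3.204e-14*3462/4.4
D = 0.004311 Gy


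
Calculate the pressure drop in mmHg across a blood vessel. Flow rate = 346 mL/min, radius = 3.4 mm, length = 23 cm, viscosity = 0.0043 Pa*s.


dP = 8*mu*L*Q / (pi*r^4)
Q = 346 mL/min = 5.76667e-06 m^3/s
dP = 108.679 Pa = 108.679 / 133.322 mmHg = 0.8152 mmHg


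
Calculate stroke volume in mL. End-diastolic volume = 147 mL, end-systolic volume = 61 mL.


SV = EDV - ESV
SV = 147 - 61
SV = 86 mL


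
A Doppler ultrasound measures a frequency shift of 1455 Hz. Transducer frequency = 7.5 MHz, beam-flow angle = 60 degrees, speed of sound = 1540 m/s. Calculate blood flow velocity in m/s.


v = fd * c / (2 * f0 * cos(theta))
v = 1455 * 1540 / (2 * 7.5000e+06 * cos(60))
v = 0.2988 m/s


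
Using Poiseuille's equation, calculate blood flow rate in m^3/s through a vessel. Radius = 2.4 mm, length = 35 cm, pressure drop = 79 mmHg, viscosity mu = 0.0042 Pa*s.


Q = pi*r^4*dP / (8*mu*L)
r = 0.0024 m, L = 0.35 m
dP = 79 mmHg = 10532.438 Pa
Q = 9.3350e-05 m^3/s


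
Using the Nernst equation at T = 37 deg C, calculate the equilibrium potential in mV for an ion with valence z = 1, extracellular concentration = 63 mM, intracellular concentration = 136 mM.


E = (RT/(zF)) * ln(C_out/C_in)
T = 37 + 273.15 = 310.15 K
E = (8.314 * 310.15 / (1 * 96485)) * ln(63/136)
E = -20.57 mV
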